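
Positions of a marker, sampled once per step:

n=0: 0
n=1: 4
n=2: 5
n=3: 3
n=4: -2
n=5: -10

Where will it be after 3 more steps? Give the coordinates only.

First differences are +4, +1, -2, -5, -8; their common second difference is -3 (constant acceleration).
step 6: -10 − 11 → -21
step 7: -21 − 14 → -35
step 8: -35 − 17 → -52

-52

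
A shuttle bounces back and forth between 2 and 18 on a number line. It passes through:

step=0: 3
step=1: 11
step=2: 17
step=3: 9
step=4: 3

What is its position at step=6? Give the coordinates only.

17

The value travels 8 per step and bounces off the walls at 2 and 18.
  step 5: 3 → 11
  step 6: 11 → 17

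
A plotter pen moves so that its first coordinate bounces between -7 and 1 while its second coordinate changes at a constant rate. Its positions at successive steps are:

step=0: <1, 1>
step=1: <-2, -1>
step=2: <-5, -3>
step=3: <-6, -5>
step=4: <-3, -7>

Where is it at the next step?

The first coordinate travels 3 per step and bounces off the walls at -7 and 1.
  step 5: -3 → 0
The second coordinate changes by -2 each step: at step 5 it is -9.

<0, -9>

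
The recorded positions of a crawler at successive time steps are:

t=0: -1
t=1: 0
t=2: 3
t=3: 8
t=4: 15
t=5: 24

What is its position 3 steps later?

63

First differences are +1, +3, +5, +7, +9; their common second difference is +2 (constant acceleration).
step 6: 24 + 11 → 35
step 7: 35 + 13 → 48
step 8: 48 + 15 → 63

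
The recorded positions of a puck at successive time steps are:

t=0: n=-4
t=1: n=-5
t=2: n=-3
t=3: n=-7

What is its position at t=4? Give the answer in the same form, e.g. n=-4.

n=1

Consecutive displacements -1, +2, -4 scale by a factor of -2 each step.
step 4: -7 + 8 → n=1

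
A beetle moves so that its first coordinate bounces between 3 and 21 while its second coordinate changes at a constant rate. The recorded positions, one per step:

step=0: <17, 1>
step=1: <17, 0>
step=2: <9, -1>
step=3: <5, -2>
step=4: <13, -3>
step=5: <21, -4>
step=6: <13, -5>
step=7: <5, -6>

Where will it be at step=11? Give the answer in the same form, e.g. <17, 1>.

<9, -10>

The first coordinate reflects between 3 and 21, moving 8 per step.
  step 8: 5 → 9
  step 9: 9 → 17
  step 10: 17 → 17
  step 11: 17 → 9
The second coordinate changes by -1 each step: at step 11 it is -10.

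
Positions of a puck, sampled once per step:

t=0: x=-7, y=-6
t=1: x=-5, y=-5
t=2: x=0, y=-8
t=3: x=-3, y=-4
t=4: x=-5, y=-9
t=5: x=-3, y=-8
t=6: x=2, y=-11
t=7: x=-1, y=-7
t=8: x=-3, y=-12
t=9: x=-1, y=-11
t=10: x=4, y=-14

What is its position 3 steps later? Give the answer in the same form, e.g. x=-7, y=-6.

x=1, y=-14

Differencing gives (+2,+1), (+5,-3), (-3,+4), (-2,-5), (+2,+1), (+5,-3), (-3,+4), (-2,-5), (+2,+1), (+5,-3). This is the pattern (+2,+1), (+5,-3), (-3,+4), (-2,-5) repeated.
step 11: apply (-3,+4) → x=1, y=-10
step 12: apply (-2,-5) → x=-1, y=-15
step 13: apply (+2,+1) → x=1, y=-14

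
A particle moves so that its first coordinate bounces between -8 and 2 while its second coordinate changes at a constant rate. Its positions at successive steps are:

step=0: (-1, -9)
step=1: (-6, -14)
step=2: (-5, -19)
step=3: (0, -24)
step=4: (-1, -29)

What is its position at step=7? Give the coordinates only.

The first coordinate travels 5 per step and bounces off the walls at -8 and 2.
  step 5: -1 → -6
  step 6: -6 → -5
  step 7: -5 → 0
The second coordinate changes by -5 each step: at step 7 it is -44.

(0, -44)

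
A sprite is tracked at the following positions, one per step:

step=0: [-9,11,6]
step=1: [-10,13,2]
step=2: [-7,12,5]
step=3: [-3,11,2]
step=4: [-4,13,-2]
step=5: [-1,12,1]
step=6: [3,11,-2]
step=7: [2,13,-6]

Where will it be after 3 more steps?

Differencing gives [-1,+2,-4], [+3,-1,+3], [+4,-1,-3], [-1,+2,-4], [+3,-1,+3], [+4,-1,-3], [-1,+2,-4]. This is the pattern [-1,+2,-4], [+3,-1,+3], [+4,-1,-3] repeated.
step 8: apply [+3,-1,+3] → [5,12,-3]
step 9: apply [+4,-1,-3] → [9,11,-6]
step 10: apply [-1,+2,-4] → [8,13,-10]

[8,13,-10]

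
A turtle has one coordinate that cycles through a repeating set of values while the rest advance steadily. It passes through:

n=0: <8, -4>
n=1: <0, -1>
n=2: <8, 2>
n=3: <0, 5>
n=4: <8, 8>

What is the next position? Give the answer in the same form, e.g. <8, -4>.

<0, 11>

The first coordinate repeats the cycle [8, 0] with period 2; step 5 mod 2 = 1, giving 0.
The second coordinate changes by +3 each step, so at step 5 it is -4 + 5·(3) = 11.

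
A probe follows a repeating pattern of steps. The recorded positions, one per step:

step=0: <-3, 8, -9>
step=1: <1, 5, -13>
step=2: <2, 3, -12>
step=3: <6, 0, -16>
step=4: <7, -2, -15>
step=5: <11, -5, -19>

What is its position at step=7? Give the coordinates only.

Differencing gives <+4, -3, -4>, <+1, -2, +1>, <+4, -3, -4>, <+1, -2, +1>, <+4, -3, -4>. This is the pattern <+4, -3, -4>, <+1, -2, +1> repeated.
step 6: apply <+1, -2, +1> → <12, -7, -18>
step 7: apply <+4, -3, -4> → <16, -10, -22>

<16, -10, -22>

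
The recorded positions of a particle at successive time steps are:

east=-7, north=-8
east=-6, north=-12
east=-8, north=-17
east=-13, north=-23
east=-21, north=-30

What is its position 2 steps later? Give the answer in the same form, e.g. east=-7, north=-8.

Taking differences between consecutive positions: (+1,-4), (-2,-5), (-5,-6), (-8,-7). These grow by (-3,-1) each step.
step 5: east=-21, north=-30 + (-11,-8) → east=-32, north=-38
step 6: east=-32, north=-38 + (-14,-9) → east=-46, north=-47

east=-46, north=-47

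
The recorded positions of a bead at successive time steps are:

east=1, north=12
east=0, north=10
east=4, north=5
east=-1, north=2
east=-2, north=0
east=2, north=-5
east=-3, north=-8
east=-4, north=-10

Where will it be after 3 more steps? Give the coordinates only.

east=-6, north=-20

Step-to-step displacements: (-1, -2), (+4, -5), (-5, -3), (-1, -2), (+4, -5), (-5, -3), (-1, -2) — a repeating cycle of length 3.
step 8: apply (+4, -5) → east=0, north=-15
step 9: apply (-5, -3) → east=-5, north=-18
step 10: apply (-1, -2) → east=-6, north=-20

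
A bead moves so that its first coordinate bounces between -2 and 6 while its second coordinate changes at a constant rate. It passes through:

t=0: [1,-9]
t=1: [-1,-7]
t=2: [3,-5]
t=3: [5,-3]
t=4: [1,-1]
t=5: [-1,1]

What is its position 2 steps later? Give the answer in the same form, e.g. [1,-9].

The first coordinate travels 4 per step and bounces off the walls at -2 and 6.
  step 6: -1 → 3
  step 7: 3 → 5
The second coordinate changes by +2 each step: at step 7 it is 5.

[5,5]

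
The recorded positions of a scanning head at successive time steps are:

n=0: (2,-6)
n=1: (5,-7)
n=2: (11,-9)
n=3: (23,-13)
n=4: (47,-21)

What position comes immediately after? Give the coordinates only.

Step-to-step displacements: (+3,-1), (+6,-2), (+12,-4), (+24,-8); each is 2× the previous.
step 5: (47,-21) + (+48,-16) → (95,-37)

(95,-37)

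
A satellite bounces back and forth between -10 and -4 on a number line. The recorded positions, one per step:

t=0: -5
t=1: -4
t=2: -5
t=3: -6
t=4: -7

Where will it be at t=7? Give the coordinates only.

-10

The value reflects between -10 and -4, moving 1 per step.
  step 5: -7 → -8
  step 6: -8 → -9
  step 7: -9 → -10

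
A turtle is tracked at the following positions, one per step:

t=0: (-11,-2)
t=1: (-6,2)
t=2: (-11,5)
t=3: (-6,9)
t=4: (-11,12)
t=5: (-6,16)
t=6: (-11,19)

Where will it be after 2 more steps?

(-11,26)

Step-to-step displacements: (+5,+4), (-5,+3), (+5,+4), (-5,+3), (+5,+4), (-5,+3) — a repeating cycle of length 2.
step 7: apply (+5,+4) → (-6,23)
step 8: apply (-5,+3) → (-11,26)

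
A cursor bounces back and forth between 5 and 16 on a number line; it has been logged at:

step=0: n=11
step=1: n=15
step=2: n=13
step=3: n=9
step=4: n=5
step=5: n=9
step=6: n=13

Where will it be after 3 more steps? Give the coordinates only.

n=7

The value travels 4 per step and bounces off the walls at 5 and 16.
  step 7: 13 → 15
  step 8: 15 → 11
  step 9: 11 → 7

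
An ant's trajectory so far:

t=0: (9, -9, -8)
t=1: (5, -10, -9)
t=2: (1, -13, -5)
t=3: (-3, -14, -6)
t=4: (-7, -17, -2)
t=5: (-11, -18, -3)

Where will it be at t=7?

Step-to-step displacements: (-4, -1, -1), (-4, -3, +4), (-4, -1, -1), (-4, -3, +4), (-4, -1, -1) — a repeating cycle of length 2.
step 6: apply (-4, -3, +4) → (-15, -21, 1)
step 7: apply (-4, -1, -1) → (-19, -22, 0)

(-19, -22, 0)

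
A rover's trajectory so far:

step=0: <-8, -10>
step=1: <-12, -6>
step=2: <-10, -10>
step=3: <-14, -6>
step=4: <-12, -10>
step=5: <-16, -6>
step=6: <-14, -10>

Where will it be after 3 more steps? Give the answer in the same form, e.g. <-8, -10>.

<-20, -6>

Differencing gives <-4, +4>, <+2, -4>, <-4, +4>, <+2, -4>, <-4, +4>, <+2, -4>. This is the pattern <-4, +4>, <+2, -4> repeated.
step 7: apply <-4, +4> → <-18, -6>
step 8: apply <+2, -4> → <-16, -10>
step 9: apply <-4, +4> → <-20, -6>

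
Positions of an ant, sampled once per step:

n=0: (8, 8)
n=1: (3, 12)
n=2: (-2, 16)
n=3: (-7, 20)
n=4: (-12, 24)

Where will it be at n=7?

(-27, 36)

Constant displacement of (-5, +4) per step.
step 5: (-12, 24) + (-5, +4) → (-17, 28)
step 6: (-17, 28) + (-5, +4) → (-22, 32)
step 7: (-22, 32) + (-5, +4) → (-27, 36)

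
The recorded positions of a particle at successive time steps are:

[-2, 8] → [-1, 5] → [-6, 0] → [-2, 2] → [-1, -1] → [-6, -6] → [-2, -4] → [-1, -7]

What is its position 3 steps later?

[-1, -13]

Differencing gives [+1, -3], [-5, -5], [+4, +2], [+1, -3], [-5, -5], [+4, +2], [+1, -3]. This is the pattern [+1, -3], [-5, -5], [+4, +2] repeated.
step 8: apply [-5, -5] → [-6, -12]
step 9: apply [+4, +2] → [-2, -10]
step 10: apply [+1, -3] → [-1, -13]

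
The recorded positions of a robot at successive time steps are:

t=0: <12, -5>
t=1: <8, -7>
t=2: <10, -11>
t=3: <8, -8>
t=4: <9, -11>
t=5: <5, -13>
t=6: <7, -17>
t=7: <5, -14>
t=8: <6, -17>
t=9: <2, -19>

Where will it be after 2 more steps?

Differencing gives <-4, -2>, <+2, -4>, <-2, +3>, <+1, -3>, <-4, -2>, <+2, -4>, <-2, +3>, <+1, -3>, <-4, -2>. This is the pattern <-4, -2>, <+2, -4>, <-2, +3>, <+1, -3> repeated.
step 10: apply <+2, -4> → <4, -23>
step 11: apply <-2, +3> → <2, -20>

<2, -20>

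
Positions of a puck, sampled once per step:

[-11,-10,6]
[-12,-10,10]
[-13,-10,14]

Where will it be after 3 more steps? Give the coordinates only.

Constant displacement of [-1,+0,+4] per step.
step 3: [-13,-10,14] + [-1,+0,+4] → [-14,-10,18]
step 4: [-14,-10,18] + [-1,+0,+4] → [-15,-10,22]
step 5: [-15,-10,22] + [-1,+0,+4] → [-16,-10,26]

[-16,-10,26]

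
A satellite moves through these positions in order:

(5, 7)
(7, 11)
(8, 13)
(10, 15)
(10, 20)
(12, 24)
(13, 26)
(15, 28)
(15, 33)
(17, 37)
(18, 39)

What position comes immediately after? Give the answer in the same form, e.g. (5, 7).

(20, 41)

Step-to-step displacements: (+2, +4), (+1, +2), (+2, +2), (+0, +5), (+2, +4), (+1, +2), (+2, +2), (+0, +5), (+2, +4), (+1, +2) — a repeating cycle of length 4.
step 11: apply (+2, +2) → (20, 41)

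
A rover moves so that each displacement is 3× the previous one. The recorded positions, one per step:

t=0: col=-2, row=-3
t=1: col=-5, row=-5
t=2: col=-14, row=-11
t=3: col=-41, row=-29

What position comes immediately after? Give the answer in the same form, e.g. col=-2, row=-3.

col=-122, row=-83

Consecutive displacements (-3,-2), (-9,-6), (-27,-18) scale by a factor of 3 each step.
step 4: col=-41, row=-29 + (-81,-54) → col=-122, row=-83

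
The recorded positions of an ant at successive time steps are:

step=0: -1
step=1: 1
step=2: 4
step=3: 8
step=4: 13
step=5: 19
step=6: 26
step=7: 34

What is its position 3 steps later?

64

Taking differences between consecutive positions: +2, +3, +4, +5, +6, +7, +8. These grow by +1 each step.
step 8: 34 + 9 → 43
step 9: 43 + 10 → 53
step 10: 53 + 11 → 64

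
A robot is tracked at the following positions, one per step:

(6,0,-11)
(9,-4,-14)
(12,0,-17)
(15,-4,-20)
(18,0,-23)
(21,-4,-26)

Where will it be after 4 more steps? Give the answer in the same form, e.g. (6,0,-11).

The first coordinate changes by +3 each step, so at step 9 it is 6 + 9·(3) = 33.
The second coordinate repeats the cycle [0, -4] with period 2; step 9 mod 2 = 1, giving -4.
The third coordinate changes by -3 each step, so at step 9 it is -11 + 9·(-3) = -38.

(33,-4,-38)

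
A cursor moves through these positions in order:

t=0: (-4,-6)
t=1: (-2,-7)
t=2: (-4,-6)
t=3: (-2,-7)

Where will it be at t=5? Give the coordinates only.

(-2,-7)

Step-to-step displacements: (+2,-1), (-2,+1), (+2,-1); each is -1× the previous.
step 4: (-2,-7) + (-2,+1) → (-4,-6)
step 5: (-4,-6) + (+2,-1) → (-2,-7)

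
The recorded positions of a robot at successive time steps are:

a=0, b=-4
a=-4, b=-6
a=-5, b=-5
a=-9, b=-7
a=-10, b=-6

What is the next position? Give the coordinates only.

The moves between consecutive positions are (-4,-2), (-1,+1), (-4,-2), (-1,+1); they repeat the 2-cycle [(-4,-2), (-1,+1)].
step 5: apply (-4,-2) → a=-14, b=-8

a=-14, b=-8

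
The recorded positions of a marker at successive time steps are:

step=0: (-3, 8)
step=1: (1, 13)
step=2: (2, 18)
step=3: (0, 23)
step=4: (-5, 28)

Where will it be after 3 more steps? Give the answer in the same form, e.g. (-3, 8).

(-38, 43)

Successive displacements: (+4, +5), (+1, +5), (-2, +5), (-5, +5) — each changes by (-3, +0).
step 5: (-5, 28) + (-8, +5) → (-13, 33)
step 6: (-13, 33) + (-11, +5) → (-24, 38)
step 7: (-24, 38) + (-14, +5) → (-38, 43)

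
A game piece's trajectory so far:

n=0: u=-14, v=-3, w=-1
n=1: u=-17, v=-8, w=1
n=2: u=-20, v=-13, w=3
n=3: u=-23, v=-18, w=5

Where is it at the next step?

Constant displacement of (-3, -5, +2) per step.
step 4: u=-23, v=-18, w=5 + (-3, -5, +2) → u=-26, v=-23, w=7

u=-26, v=-23, w=7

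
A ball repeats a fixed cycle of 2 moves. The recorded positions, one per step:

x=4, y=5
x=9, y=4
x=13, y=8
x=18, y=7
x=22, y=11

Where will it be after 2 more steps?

The moves between consecutive positions are (+5, -1), (+4, +4), (+5, -1), (+4, +4); they repeat the 2-cycle [(+5, -1), (+4, +4)].
step 5: apply (+5, -1) → x=27, y=10
step 6: apply (+4, +4) → x=31, y=14

x=31, y=14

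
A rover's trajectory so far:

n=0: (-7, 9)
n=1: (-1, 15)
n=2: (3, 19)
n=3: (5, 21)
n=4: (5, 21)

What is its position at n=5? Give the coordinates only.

Successive displacements: (+6, +6), (+4, +4), (+2, +2), (+0, +0) — each changes by (-2, -2).
step 5: (5, 21) + (-2, -2) → (3, 19)

(3, 19)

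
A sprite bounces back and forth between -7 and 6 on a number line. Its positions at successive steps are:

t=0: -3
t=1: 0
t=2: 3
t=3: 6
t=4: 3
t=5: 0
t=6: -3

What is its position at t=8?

The value travels 3 per step and bounces off the walls at -7 and 6.
  step 7: -3 → -6
  step 8: -6 → -5

-5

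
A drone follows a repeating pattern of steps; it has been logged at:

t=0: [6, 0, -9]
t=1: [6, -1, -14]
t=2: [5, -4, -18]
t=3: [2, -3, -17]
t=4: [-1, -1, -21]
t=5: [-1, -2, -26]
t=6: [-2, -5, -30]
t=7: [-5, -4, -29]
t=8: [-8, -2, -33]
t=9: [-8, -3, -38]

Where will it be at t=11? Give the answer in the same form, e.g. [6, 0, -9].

Step-to-step displacements: [+0, -1, -5], [-1, -3, -4], [-3, +1, +1], [-3, +2, -4], [+0, -1, -5], [-1, -3, -4], [-3, +1, +1], [-3, +2, -4], [+0, -1, -5] — a repeating cycle of length 4.
step 10: apply [-1, -3, -4] → [-9, -6, -42]
step 11: apply [-3, +1, +1] → [-12, -5, -41]

[-12, -5, -41]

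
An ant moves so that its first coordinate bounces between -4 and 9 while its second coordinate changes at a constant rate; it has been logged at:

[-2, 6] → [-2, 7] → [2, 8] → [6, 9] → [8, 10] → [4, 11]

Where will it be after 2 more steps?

The first coordinate reflects between -4 and 9, moving 4 per step.
  step 6: 4 → 0
  step 7: 0 → -4
The second coordinate changes by +1 each step: at step 7 it is 13.

[-4, 13]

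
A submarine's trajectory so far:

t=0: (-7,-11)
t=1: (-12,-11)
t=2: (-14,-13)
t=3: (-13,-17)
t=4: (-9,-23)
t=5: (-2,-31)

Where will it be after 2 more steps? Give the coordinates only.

Successive displacements: (-5,+0), (-2,-2), (+1,-4), (+4,-6), (+7,-8) — each changes by (+3,-2).
step 6: (-2,-31) + (+10,-10) → (8,-41)
step 7: (8,-41) + (+13,-12) → (21,-53)

(21,-53)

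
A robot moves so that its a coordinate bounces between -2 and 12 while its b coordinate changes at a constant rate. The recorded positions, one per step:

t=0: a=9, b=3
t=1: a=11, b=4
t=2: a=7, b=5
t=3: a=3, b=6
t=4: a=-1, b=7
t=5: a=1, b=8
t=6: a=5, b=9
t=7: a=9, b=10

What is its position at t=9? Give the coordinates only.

The a coordinate reflects between -2 and 12, moving 4 per step.
  step 8: 9 → 11
  step 9: 11 → 7
The b coordinate changes by +1 each step: at step 9 it is 12.

a=7, b=12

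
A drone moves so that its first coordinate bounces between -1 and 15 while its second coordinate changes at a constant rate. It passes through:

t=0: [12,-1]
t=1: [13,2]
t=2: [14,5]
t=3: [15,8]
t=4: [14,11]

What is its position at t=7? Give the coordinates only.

The first coordinate travels 1 per step and bounces off the walls at -1 and 15.
  step 5: 14 → 13
  step 6: 13 → 12
  step 7: 12 → 11
The second coordinate changes by +3 each step: at step 7 it is 20.

[11,20]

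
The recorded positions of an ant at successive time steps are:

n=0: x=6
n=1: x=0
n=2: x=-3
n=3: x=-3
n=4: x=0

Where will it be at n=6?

x=15

First differences are -6, -3, +0, +3; their common second difference is +3 (constant acceleration).
step 5: 0 + 6 → x=6
step 6: 6 + 9 → x=15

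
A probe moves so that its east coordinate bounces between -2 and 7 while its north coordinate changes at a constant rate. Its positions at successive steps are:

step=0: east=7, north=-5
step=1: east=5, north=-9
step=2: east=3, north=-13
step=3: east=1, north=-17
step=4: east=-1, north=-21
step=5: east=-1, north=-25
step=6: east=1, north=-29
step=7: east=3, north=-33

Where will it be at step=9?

east=7, north=-41

The east coordinate travels 2 per step and bounces off the walls at -2 and 7.
  step 8: 3 → 5
  step 9: 5 → 7
The north coordinate changes by -4 each step: at step 9 it is -41.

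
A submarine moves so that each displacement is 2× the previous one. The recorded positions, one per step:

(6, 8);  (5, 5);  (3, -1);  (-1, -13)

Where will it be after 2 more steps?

The jumps are (-1, -3), (-2, -6), (-4, -12) — a geometric progression with ratio 2.
step 4: (-1, -13) + (-8, -24) → (-9, -37)
step 5: (-9, -37) + (-16, -48) → (-25, -85)

(-25, -85)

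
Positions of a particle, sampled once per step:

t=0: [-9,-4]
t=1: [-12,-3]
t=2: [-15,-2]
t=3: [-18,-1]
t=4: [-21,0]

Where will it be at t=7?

Constant displacement of [-3,+1] per step.
step 5: [-21,0] + [-3,+1] → [-24,1]
step 6: [-24,1] + [-3,+1] → [-27,2]
step 7: [-27,2] + [-3,+1] → [-30,3]

[-30,3]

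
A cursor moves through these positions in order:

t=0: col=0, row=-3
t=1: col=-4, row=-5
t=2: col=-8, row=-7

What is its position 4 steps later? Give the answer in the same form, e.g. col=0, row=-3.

col=-24, row=-15

The position changes by (-4, -2) every step.
step 3: col=-8, row=-7 + (-4, -2) → col=-12, row=-9
step 4: col=-12, row=-9 + (-4, -2) → col=-16, row=-11
step 5: col=-16, row=-11 + (-4, -2) → col=-20, row=-13
step 6: col=-20, row=-13 + (-4, -2) → col=-24, row=-15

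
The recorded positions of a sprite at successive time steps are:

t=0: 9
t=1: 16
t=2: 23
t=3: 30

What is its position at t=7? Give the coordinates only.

58

Each step adds +7 to the position.
step 4: 30 + 7 → 37
step 5: 37 + 7 → 44
step 6: 44 + 7 → 51
step 7: 51 + 7 → 58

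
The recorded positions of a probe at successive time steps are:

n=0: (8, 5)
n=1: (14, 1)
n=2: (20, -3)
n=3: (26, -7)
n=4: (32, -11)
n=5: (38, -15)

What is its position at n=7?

Each step adds (+6, -4) to the position.
step 6: (38, -15) + (+6, -4) → (44, -19)
step 7: (44, -19) + (+6, -4) → (50, -23)

(50, -23)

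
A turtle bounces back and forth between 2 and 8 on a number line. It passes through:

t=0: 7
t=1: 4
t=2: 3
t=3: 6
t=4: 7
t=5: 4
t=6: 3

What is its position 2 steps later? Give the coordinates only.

The value reflects between 2 and 8, moving 3 per step.
  step 7: 3 → 6
  step 8: 6 → 7

7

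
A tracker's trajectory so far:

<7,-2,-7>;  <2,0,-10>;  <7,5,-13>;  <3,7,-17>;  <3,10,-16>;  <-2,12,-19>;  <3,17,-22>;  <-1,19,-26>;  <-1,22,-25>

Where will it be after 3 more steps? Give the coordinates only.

<-5,31,-35>

The moves between consecutive positions are <-5,+2,-3>, <+5,+5,-3>, <-4,+2,-4>, <+0,+3,+1>, <-5,+2,-3>, <+5,+5,-3>, <-4,+2,-4>, <+0,+3,+1>; they repeat the 4-cycle [<-5,+2,-3>, <+5,+5,-3>, <-4,+2,-4>, <+0,+3,+1>].
step 9: apply <-5,+2,-3> → <-6,24,-28>
step 10: apply <+5,+5,-3> → <-1,29,-31>
step 11: apply <-4,+2,-4> → <-5,31,-35>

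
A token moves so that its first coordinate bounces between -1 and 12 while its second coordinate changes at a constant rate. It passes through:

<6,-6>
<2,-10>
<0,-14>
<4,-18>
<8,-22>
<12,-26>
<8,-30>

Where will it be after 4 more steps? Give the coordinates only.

The first coordinate travels 4 per step and bounces off the walls at -1 and 12.
  step 7: 8 → 4
  step 8: 4 → 0
  step 9: 0 → 2
  step 10: 2 → 6
The second coordinate changes by -4 each step: at step 10 it is -46.

<6,-46>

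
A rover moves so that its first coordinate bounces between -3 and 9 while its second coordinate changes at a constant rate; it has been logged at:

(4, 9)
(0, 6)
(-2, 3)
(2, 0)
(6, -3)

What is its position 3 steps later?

(0, -12)

The first coordinate reflects between -3 and 9, moving 4 per step.
  step 5: 6 → 8
  step 6: 8 → 4
  step 7: 4 → 0
The second coordinate changes by -3 each step: at step 7 it is -12.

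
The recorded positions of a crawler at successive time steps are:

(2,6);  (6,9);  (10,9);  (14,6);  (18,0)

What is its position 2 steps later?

(26,-21)

Successive displacements: (+4,+3), (+4,+0), (+4,-3), (+4,-6) — each changes by (+0,-3).
step 5: (18,0) + (+4,-9) → (22,-9)
step 6: (22,-9) + (+4,-12) → (26,-21)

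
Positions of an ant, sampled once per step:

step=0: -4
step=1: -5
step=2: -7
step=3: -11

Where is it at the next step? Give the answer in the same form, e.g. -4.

Consecutive displacements -1, -2, -4 scale by a factor of 2 each step.
step 4: -11 − 8 → -19

-19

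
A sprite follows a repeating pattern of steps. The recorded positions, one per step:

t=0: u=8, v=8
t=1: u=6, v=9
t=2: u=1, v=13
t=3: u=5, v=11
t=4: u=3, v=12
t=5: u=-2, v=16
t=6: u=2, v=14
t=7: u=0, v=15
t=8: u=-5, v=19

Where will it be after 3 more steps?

u=-8, v=22

Differencing gives (-2, +1), (-5, +4), (+4, -2), (-2, +1), (-5, +4), (+4, -2), (-2, +1), (-5, +4). This is the pattern (-2, +1), (-5, +4), (+4, -2) repeated.
step 9: apply (+4, -2) → u=-1, v=17
step 10: apply (-2, +1) → u=-3, v=18
step 11: apply (-5, +4) → u=-8, v=22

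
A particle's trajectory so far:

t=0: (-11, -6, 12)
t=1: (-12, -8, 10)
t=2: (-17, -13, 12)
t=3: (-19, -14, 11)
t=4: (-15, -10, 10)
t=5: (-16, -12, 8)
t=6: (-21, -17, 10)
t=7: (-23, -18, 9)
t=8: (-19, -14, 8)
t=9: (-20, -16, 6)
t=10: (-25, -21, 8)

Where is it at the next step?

Differencing gives (-1, -2, -2), (-5, -5, +2), (-2, -1, -1), (+4, +4, -1), (-1, -2, -2), (-5, -5, +2), (-2, -1, -1), (+4, +4, -1), (-1, -2, -2), (-5, -5, +2). This is the pattern (-1, -2, -2), (-5, -5, +2), (-2, -1, -1), (+4, +4, -1) repeated.
step 11: apply (-2, -1, -1) → (-27, -22, 7)

(-27, -22, 7)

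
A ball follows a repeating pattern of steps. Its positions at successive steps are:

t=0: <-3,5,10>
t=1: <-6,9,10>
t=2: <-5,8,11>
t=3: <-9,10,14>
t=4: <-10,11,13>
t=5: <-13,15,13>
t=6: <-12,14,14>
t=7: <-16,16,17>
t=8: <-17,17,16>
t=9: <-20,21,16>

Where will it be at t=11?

<-23,22,20>

Differencing gives <-3,+4,+0>, <+1,-1,+1>, <-4,+2,+3>, <-1,+1,-1>, <-3,+4,+0>, <+1,-1,+1>, <-4,+2,+3>, <-1,+1,-1>, <-3,+4,+0>. This is the pattern <-3,+4,+0>, <+1,-1,+1>, <-4,+2,+3>, <-1,+1,-1> repeated.
step 10: apply <+1,-1,+1> → <-19,20,17>
step 11: apply <-4,+2,+3> → <-23,22,20>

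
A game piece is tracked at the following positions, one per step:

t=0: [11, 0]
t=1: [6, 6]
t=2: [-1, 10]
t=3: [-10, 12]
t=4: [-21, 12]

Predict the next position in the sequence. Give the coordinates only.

Taking differences between consecutive positions: [-5, +6], [-7, +4], [-9, +2], [-11, +0]. These grow by [-2, -2] each step.
step 5: [-21, 12] + [-13, -2] → [-34, 10]

[-34, 10]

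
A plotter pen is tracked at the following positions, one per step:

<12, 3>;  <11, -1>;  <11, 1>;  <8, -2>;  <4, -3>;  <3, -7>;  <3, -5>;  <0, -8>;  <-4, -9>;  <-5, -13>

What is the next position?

The moves between consecutive positions are <-1, -4>, <+0, +2>, <-3, -3>, <-4, -1>, <-1, -4>, <+0, +2>, <-3, -3>, <-4, -1>, <-1, -4>; they repeat the 4-cycle [<-1, -4>, <+0, +2>, <-3, -3>, <-4, -1>].
step 10: apply <+0, +2> → <-5, -11>

<-5, -11>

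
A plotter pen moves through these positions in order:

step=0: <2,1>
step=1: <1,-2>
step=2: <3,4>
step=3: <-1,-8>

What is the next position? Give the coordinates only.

<7,16>

The jumps are <-1,-3>, <+2,+6>, <-4,-12> — a geometric progression with ratio -2.
step 4: <-1,-8> + <+8,+24> → <7,16>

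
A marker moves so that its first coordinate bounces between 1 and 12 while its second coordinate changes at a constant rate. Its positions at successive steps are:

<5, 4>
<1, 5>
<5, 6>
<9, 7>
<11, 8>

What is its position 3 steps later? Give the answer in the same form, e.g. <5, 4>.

<3, 11>

The first coordinate reflects between 1 and 12, moving 4 per step.
  step 5: 11 → 7
  step 6: 7 → 3
  step 7: 3 → 3
The second coordinate changes by +1 each step: at step 7 it is 11.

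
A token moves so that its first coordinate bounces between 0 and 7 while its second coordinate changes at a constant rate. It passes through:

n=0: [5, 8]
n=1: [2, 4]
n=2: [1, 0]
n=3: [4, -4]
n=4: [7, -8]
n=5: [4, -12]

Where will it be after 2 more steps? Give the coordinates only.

[2, -20]

The first coordinate travels 3 per step and bounces off the walls at 0 and 7.
  step 6: 4 → 1
  step 7: 1 → 2
The second coordinate changes by -4 each step: at step 7 it is -20.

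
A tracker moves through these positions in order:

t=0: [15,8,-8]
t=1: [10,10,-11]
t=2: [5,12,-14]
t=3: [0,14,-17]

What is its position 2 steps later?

Each step adds [-5,+2,-3] to the position.
step 4: [0,14,-17] + [-5,+2,-3] → [-5,16,-20]
step 5: [-5,16,-20] + [-5,+2,-3] → [-10,18,-23]

[-10,18,-23]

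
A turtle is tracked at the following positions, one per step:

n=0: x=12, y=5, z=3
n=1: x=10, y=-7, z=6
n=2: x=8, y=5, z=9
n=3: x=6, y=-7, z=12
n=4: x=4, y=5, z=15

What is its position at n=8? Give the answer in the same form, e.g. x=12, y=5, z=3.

x=-4, y=5, z=27

The x coordinate changes by -2 each step, so at step 8 it is 12 + 8·(-2) = -4.
The y coordinate repeats the cycle [5, -7] with period 2; step 8 mod 2 = 0, giving 5.
The z coordinate changes by +3 each step, so at step 8 it is 3 + 8·(3) = 27.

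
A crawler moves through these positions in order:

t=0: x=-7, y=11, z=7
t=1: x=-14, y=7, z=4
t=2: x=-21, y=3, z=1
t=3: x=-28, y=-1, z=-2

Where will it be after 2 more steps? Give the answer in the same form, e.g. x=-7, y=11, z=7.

x=-42, y=-9, z=-8

Each step adds (-7,-4,-3) to the position.
step 4: x=-28, y=-1, z=-2 + (-7,-4,-3) → x=-35, y=-5, z=-5
step 5: x=-35, y=-5, z=-5 + (-7,-4,-3) → x=-42, y=-9, z=-8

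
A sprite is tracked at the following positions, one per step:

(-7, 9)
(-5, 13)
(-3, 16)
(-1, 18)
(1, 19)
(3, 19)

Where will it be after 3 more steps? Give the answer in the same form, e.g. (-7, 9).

(9, 13)

Taking differences between consecutive positions: (+2, +4), (+2, +3), (+2, +2), (+2, +1), (+2, +0). These grow by (+0, -1) each step.
step 6: (3, 19) + (+2, -1) → (5, 18)
step 7: (5, 18) + (+2, -2) → (7, 16)
step 8: (7, 16) + (+2, -3) → (9, 13)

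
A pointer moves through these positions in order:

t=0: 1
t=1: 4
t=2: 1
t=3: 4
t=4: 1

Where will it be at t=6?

1

Step-to-step displacements: +3, -3, +3, -3; each is -1× the previous.
step 5: 1 + 3 → 4
step 6: 4 − 3 → 1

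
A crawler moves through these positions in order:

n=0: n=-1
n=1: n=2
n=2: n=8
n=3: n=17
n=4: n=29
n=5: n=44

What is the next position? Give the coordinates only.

First differences are +3, +6, +9, +12, +15; their common second difference is +3 (constant acceleration).
step 6: 44 + 18 → n=62

n=62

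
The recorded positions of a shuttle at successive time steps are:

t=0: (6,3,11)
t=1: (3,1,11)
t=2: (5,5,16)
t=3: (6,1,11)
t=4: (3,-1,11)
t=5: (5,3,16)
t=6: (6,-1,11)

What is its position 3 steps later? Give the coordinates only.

(6,-3,11)

The moves between consecutive positions are (-3,-2,+0), (+2,+4,+5), (+1,-4,-5), (-3,-2,+0), (+2,+4,+5), (+1,-4,-5); they repeat the 3-cycle [(-3,-2,+0), (+2,+4,+5), (+1,-4,-5)].
step 7: apply (-3,-2,+0) → (3,-3,11)
step 8: apply (+2,+4,+5) → (5,1,16)
step 9: apply (+1,-4,-5) → (6,-3,11)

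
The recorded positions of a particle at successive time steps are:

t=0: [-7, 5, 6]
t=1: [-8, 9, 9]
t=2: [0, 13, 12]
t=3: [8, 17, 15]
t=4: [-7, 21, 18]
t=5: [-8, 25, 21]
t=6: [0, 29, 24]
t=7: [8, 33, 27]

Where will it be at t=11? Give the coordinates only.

First: cycles through -7, -8, 0, 8 every 4 steps. Step 11 lands at position 3 of the cycle → 8.
Second: linear, +4 per step → 49 at step 11.
Third: linear, +3 per step → 39 at step 11.

[8, 49, 39]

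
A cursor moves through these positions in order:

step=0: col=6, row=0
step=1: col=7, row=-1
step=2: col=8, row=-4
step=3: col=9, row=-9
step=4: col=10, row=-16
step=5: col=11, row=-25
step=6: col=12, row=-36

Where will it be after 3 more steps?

col=15, row=-81

Successive displacements: (+1, -1), (+1, -3), (+1, -5), (+1, -7), (+1, -9), (+1, -11) — each changes by (+0, -2).
step 7: col=12, row=-36 + (+1, -13) → col=13, row=-49
step 8: col=13, row=-49 + (+1, -15) → col=14, row=-64
step 9: col=14, row=-64 + (+1, -17) → col=15, row=-81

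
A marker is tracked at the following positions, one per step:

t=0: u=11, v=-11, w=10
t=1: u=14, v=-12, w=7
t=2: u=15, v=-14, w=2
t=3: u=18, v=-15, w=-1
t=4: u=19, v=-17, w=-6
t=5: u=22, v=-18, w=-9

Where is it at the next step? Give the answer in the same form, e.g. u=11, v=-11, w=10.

The moves between consecutive positions are (+3, -1, -3), (+1, -2, -5), (+3, -1, -3), (+1, -2, -5), (+3, -1, -3); they repeat the 2-cycle [(+3, -1, -3), (+1, -2, -5)].
step 6: apply (+1, -2, -5) → u=23, v=-20, w=-14

u=23, v=-20, w=-14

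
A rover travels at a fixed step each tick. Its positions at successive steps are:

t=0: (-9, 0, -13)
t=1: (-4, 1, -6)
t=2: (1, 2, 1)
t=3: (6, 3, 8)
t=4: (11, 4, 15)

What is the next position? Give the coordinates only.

(16, 5, 22)

The position changes by (+5, +1, +7) every step.
step 5: (11, 4, 15) + (+5, +1, +7) → (16, 5, 22)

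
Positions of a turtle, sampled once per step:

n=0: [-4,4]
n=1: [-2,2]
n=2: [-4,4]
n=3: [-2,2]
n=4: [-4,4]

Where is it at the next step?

[-2,2]

Consecutive displacements [+2,-2], [-2,+2], [+2,-2], [-2,+2] scale by a factor of -1 each step.
step 5: [-4,4] + [+2,-2] → [-2,2]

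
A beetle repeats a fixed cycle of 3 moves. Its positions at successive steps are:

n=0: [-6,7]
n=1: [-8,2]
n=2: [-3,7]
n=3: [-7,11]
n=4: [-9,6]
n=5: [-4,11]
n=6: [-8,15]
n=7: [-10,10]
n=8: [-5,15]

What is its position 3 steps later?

The moves between consecutive positions are [-2,-5], [+5,+5], [-4,+4], [-2,-5], [+5,+5], [-4,+4], [-2,-5], [+5,+5]; they repeat the 3-cycle [[-2,-5], [+5,+5], [-4,+4]].
step 9: apply [-4,+4] → [-9,19]
step 10: apply [-2,-5] → [-11,14]
step 11: apply [+5,+5] → [-6,19]

[-6,19]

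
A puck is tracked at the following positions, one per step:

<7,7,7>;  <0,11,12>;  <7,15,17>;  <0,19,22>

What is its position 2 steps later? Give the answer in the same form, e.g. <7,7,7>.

<0,27,32>

The first coordinate repeats the cycle [7, 0] with period 2; step 5 mod 2 = 1, giving 0.
The second coordinate changes by +4 each step, so at step 5 it is 7 + 5·(4) = 27.
The third coordinate changes by +5 each step, so at step 5 it is 7 + 5·(5) = 32.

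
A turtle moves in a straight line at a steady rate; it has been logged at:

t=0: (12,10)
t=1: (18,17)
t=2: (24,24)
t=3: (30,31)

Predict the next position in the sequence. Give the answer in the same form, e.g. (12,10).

(36,38)

Constant displacement of (+6,+7) per step.
step 4: (30,31) + (+6,+7) → (36,38)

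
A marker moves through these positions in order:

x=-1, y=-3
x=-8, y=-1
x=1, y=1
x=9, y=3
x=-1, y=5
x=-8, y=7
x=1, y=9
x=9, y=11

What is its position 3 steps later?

The x coordinate repeats the cycle [-1, -8, 1, 9] with period 4; step 10 mod 4 = 2, giving 1.
The y coordinate changes by +2 each step, so at step 10 it is -3 + 10·(2) = 17.

x=1, y=17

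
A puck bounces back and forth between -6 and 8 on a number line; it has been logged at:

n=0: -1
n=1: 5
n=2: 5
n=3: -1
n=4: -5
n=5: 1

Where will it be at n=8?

The value travels 6 per step and bounces off the walls at -6 and 8.
  step 6: 1 → 7
  step 7: 7 → 3
  step 8: 3 → -3

-3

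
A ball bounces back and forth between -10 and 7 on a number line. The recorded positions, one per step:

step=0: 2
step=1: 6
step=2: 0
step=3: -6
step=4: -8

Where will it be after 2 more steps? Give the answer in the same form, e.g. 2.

The value travels 6 per step and bounces off the walls at -10 and 7.
  step 5: -8 → -2
  step 6: -2 → 4

4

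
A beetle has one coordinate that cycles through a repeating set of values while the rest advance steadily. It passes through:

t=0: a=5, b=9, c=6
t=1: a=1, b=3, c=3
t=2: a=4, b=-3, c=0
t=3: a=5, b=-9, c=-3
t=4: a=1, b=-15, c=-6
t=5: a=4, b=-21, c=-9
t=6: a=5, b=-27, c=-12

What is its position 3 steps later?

A: cycles through 5, 1, 4 every 3 steps. Step 9 lands at position 0 of the cycle → 5.
B: linear, -6 per step → -45 at step 9.
C: linear, -3 per step → -21 at step 9.

a=5, b=-45, c=-21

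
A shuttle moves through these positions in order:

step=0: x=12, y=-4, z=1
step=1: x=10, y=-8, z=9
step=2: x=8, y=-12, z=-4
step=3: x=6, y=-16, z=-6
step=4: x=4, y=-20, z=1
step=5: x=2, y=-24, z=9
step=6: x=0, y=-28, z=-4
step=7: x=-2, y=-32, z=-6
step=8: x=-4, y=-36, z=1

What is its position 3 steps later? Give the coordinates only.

x=-10, y=-48, z=-6

The x coordinate changes by -2 each step, so at step 11 it is 12 + 11·(-2) = -10.
The y coordinate changes by -4 each step, so at step 11 it is -4 + 11·(-4) = -48.
The z coordinate repeats the cycle [1, 9, -4, -6] with period 4; step 11 mod 4 = 3, giving -6.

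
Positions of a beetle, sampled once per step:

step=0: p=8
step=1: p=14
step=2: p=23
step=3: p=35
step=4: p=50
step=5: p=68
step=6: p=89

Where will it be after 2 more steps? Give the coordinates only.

Taking differences between consecutive positions: +6, +9, +12, +15, +18, +21. These grow by +3 each step.
step 7: 89 + 24 → p=113
step 8: 113 + 27 → p=140

p=140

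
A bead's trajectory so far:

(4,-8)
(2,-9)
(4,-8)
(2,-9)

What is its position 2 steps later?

The jumps are (-2,-1), (+2,+1), (-2,-1) — a geometric progression with ratio -1.
step 4: (2,-9) + (+2,+1) → (4,-8)
step 5: (4,-8) + (-2,-1) → (2,-9)

(2,-9)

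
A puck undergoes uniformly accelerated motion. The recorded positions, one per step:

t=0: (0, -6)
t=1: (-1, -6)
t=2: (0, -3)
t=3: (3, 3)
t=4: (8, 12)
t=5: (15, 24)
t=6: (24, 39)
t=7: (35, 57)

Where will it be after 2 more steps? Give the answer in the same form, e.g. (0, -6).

Successive displacements: (-1, +0), (+1, +3), (+3, +6), (+5, +9), (+7, +12), (+9, +15), (+11, +18) — each changes by (+2, +3).
step 8: (35, 57) + (+13, +21) → (48, 78)
step 9: (48, 78) + (+15, +24) → (63, 102)

(63, 102)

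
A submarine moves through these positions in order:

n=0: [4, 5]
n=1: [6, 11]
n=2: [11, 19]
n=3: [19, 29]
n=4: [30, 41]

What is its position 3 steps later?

Successive displacements: [+2, +6], [+5, +8], [+8, +10], [+11, +12] — each changes by [+3, +2].
step 5: [30, 41] + [+14, +14] → [44, 55]
step 6: [44, 55] + [+17, +16] → [61, 71]
step 7: [61, 71] + [+20, +18] → [81, 89]

[81, 89]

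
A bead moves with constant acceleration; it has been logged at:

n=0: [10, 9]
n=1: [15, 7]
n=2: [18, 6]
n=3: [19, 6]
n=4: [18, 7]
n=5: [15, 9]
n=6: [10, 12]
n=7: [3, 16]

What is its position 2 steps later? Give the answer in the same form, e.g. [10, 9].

First differences are [+5, -2], [+3, -1], [+1, +0], [-1, +1], [-3, +2], [-5, +3], [-7, +4]; their common second difference is [-2, +1] (constant acceleration).
step 8: [3, 16] + [-9, +5] → [-6, 21]
step 9: [-6, 21] + [-11, +6] → [-17, 27]

[-17, 27]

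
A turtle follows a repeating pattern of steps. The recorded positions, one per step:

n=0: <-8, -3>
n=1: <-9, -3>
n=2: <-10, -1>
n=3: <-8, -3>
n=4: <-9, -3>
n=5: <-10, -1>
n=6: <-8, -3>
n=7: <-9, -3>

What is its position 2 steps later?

<-8, -3>

The moves between consecutive positions are <-1, +0>, <-1, +2>, <+2, -2>, <-1, +0>, <-1, +2>, <+2, -2>, <-1, +0>; they repeat the 3-cycle [<-1, +0>, <-1, +2>, <+2, -2>].
step 8: apply <-1, +2> → <-10, -1>
step 9: apply <+2, -2> → <-8, -3>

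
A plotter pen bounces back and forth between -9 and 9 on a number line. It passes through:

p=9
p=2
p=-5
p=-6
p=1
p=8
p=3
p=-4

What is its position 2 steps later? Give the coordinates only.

The value travels 7 per step and bounces off the walls at -9 and 9.
  step 8: -4 → -7
  step 9: -7 → 0

p=0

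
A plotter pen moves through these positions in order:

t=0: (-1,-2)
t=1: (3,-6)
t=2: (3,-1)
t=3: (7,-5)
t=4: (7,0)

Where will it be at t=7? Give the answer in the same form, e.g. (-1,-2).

Step-to-step displacements: (+4,-4), (+0,+5), (+4,-4), (+0,+5) — a repeating cycle of length 2.
step 5: apply (+4,-4) → (11,-4)
step 6: apply (+0,+5) → (11,1)
step 7: apply (+4,-4) → (15,-3)

(15,-3)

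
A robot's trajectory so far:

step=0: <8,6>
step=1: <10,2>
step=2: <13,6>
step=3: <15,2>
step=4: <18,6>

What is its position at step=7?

<25,2>

Differencing gives <+2,-4>, <+3,+4>, <+2,-4>, <+3,+4>. This is the pattern <+2,-4>, <+3,+4> repeated.
step 5: apply <+2,-4> → <20,2>
step 6: apply <+3,+4> → <23,6>
step 7: apply <+2,-4> → <25,2>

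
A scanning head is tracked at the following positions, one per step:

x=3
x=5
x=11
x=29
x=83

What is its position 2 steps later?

x=731

Consecutive displacements +2, +6, +18, +54 scale by a factor of 3 each step.
step 5: 83 + 162 → x=245
step 6: 245 + 486 → x=731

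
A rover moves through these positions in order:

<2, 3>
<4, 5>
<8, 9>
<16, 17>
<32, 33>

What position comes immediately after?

<64, 65>

The jumps are <+2, +2>, <+4, +4>, <+8, +8>, <+16, +16> — a geometric progression with ratio 2.
step 5: <32, 33> + <+32, +32> → <64, 65>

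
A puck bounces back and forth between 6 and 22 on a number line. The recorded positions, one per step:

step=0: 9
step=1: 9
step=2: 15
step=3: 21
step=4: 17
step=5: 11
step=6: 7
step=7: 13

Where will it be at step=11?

7

The value travels 6 per step and bounces off the walls at 6 and 22.
  step 8: 13 → 19
  step 9: 19 → 19
  step 10: 19 → 13
  step 11: 13 → 7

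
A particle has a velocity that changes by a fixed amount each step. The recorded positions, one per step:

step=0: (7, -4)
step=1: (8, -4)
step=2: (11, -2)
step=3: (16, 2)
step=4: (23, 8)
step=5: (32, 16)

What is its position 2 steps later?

(56, 38)

Successive displacements: (+1, +0), (+3, +2), (+5, +4), (+7, +6), (+9, +8) — each changes by (+2, +2).
step 6: (32, 16) + (+11, +10) → (43, 26)
step 7: (43, 26) + (+13, +12) → (56, 38)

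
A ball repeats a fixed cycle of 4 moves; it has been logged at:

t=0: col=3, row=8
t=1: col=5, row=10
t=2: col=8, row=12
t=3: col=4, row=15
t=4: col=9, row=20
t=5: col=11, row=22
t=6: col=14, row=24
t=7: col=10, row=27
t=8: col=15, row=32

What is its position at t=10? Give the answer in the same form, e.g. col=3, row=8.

col=20, row=36

Differencing gives (+2,+2), (+3,+2), (-4,+3), (+5,+5), (+2,+2), (+3,+2), (-4,+3), (+5,+5). This is the pattern (+2,+2), (+3,+2), (-4,+3), (+5,+5) repeated.
step 9: apply (+2,+2) → col=17, row=34
step 10: apply (+3,+2) → col=20, row=36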